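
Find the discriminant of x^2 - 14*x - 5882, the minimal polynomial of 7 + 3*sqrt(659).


The element 7 + 3*sqrt(659) has minimal polynomial:
x^2 - 14*x - 5882
Discriminant = (-14)^2 - 4*(-5882)
= 196 + 23528
= 23724

23724


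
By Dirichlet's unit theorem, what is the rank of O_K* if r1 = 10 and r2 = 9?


By Dirichlet's unit theorem:
rank = r1 + r2 - 1
= 10 + 9 - 1
= 18

18


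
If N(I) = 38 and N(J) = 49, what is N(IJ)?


N(IJ) = N(I) * N(J)
= 38 * 49
= 1862

1862


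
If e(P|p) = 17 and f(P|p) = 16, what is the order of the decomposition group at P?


|D_P| = e * f
= 17 * 16
= 272

272


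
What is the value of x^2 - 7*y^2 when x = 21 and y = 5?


x^2 - d*y^2
= 21^2 - 7*5^2
= 441 - 175
= 266

266


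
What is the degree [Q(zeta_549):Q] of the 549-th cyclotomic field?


The degree equals Euler's totient phi(549).
549 = 3^2 * 61
phi(549) = 360

360


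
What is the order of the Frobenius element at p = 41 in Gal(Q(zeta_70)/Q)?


The Frobenius at p in Gal(Q(zeta_n)/Q) = (Z/nZ)* is the class of p, so its order is ord_70(41), the smallest k >= 1 with 41^k = 1 mod 70.
n = 70 = 2 * 5 * 7, phi(70) = 24; the order divides phi(n).
Divisors of 24: 1, 2, 3, 4, 6, 8, 12, 24
Repeated squaring mod 70: 41^1 = 41, 41^2 = 1, 41^4 = 1, 41^8 = 1, 41^16 = 1
Test divisors in increasing order:
  k=1: 41^1 = 41 mod 70
  k=2: 41^2 = 1 mod 70  <- first divisor giving 1
Order = 2

2


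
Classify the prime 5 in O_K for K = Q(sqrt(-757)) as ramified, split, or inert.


K = Q(sqrt(-757)). Since d mod 4 = 3, disc(K) = -3028.
Check p | disc: -3028 mod 5 = 2.
p does not divide disc. Compute Legendre symbol (d/p):
3^((5-1)/2) mod 5 = -1
(d/p) = -1, so p is inert: (p) stays prime with e=1, f=2, g=1.
Therefore p is inert.

inert


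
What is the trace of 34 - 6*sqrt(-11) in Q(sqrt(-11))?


Tr(a + b*sqrt(d)) = (a + b*sqrt(d)) + (a - b*sqrt(d)) = 2a
= 2 * (34)
= 68

68


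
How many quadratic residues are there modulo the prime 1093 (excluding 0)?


For prime p, the number of non-zero quadratic residues is (p-1)/2.
= (1093-1)/2
= 546

546


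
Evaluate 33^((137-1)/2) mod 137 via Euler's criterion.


p = 137 is prime and the exponent is (p-1)/2 = 68, so by Euler's criterion 33^68 = (33/137) = +1 or -1 mod 137.
Compute by square-and-multiply:
  68 = 64 + 4 (binary 1000100)
  Repeated squaring mod 137: 33^1 = 33, 33^2 = 130, 33^4 = 49, 33^8 = 72, 33^16 = 115, 33^32 = 73, 33^64 = 123
  33^68 = 33^64 * 33^4 = 123 * 49 mod 137
    123 * 49 = 6027 = 136 mod 137
  33^68 = 136 mod 137
Result 136 = p - 1 = -1 mod 137: 33 is a quadratic non-residue mod 137. As a residue in [0, p-1] the value is 136.
33^68 mod 137 = 136

136


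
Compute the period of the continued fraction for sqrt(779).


Run the CF algorithm for sqrt(779).
a_0 = floor(sqrt(779)) = 27; set m_0=0, q_0=1.
Recurrence: m' = q*a - m,  q' = (d - m'^2)/q,  a' = floor((a_0 + m')/q').
  step 1: m=27, q=50, a=1
  step 2: m=23, q=5, a=10
  step 3: m=27, q=10, a=5
  step 4: m=23, q=25, a=2
  step 5: m=27, q=2, a=27
  step 6: m=27, q=25, a=2
  step 7: m=23, q=10, a=5
  step 8: m=27, q=5, a=10
  step 9: m=23, q=50, a=1
  step 10: m=27, q=1, a=54
a_10 = 2*a_0 = 54, so the period closes here.
sqrt(779) = [27; 1, 10, 5, 2, 27, 2, 5, 10, 1, 54]
Period length = 10

10


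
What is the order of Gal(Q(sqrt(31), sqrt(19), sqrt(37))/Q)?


The 3 square roots of distinct primes are multiplicatively independent over Q,
so [K:Q] = 2^3 and Gal(K/Q) is isomorphic to (Z/2Z)^3.
|Gal| = 2^3 = 8

8


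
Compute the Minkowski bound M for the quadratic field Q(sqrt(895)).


d = 895, d mod 4 = 3, so disc(K) = 4d = 3580; |disc(K)| = 3580
Real quadratic field, so n = 2, s = r2 = 0, r1 = 2
M = (n!/n^n) * (4/pi)^s * sqrt(|disc(K)|) = (2!/2^2) * (4/pi)^0 * sqrt(3580)
= 0.5 * 1.000000 * 59.833101
= 29.9166

29.9166


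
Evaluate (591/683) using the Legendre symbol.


p = 683 is prime, so compute (591/683) with the reciprocity algorithm (Jacobi-symbol steps: pull out 2s via (2/n), flip via reciprocity, reduce):
  reciprocity: (591/683) -> -(683/591)
  reduce: (92/591)
  pull out 2: (2/591) = +1  (since 591 mod 8 = 7)
  pull out 2: (2/591) = +1  (since 591 mod 8 = 7)
  reciprocity: (23/591) -> -(591/23)
  reduce: (16/23)
  pull out 2: (2/23) = +1  (since 23 mod 8 = 7)
  pull out 2: (2/23) = +1  (since 23 mod 8 = 7)
  pull out 2: (2/23) = +1  (since 23 mod 8 = 7)
  pull out 2: (2/23) = +1  (since 23 mod 8 = 7)
  (1/23) = 1
Product of signs = 1
(591/683) = 1

1


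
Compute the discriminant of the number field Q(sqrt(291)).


For K = Q(sqrt(d)) with d squarefree: disc(K) = d if d = 1 mod 4, and disc(K) = 4d if d = 2 or 3 mod 4.
Here d = 291, and d mod 4 = 3.
d = 3 mod 4, not 1 (O_K = Z[sqrt(d)]), so disc(K) = 4d = 4 * (291) = 1164

1164


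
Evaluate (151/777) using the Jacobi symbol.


Compute (151/777) via quadratic reciprocity:
  reciprocity: (151/777) -> +(777/151)
  reduce: (22/151)
  pull out 2: (2/151) = +1  (since 151 mod 8 = 7)
  reciprocity: (11/151) -> -(151/11)
  reduce: (8/11)
  pull out 2: (2/11) = -1  (since 11 mod 8 = 3)
  pull out 2: (2/11) = -1  (since 11 mod 8 = 3)
  pull out 2: (2/11) = -1  (since 11 mod 8 = 3)
  (1/11) = 1
Product of signs = 1

1


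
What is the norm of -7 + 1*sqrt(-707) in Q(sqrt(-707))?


N(a + b*sqrt(d)) = a^2 - d*b^2
= (-7)^2 - (-707)*(1)^2
= 49 + 707
= 756

756


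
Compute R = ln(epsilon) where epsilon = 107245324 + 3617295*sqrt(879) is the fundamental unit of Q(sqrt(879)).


epsilon = 107245324 + 3617295*sqrt(879)
= 2.1449e+08
R = ln(2.1449e+08)
= 19.1838

19.1838


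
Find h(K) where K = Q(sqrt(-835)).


K = Q(sqrt(-835)). d mod 4 = 1, so D = disc(K) = d = -835
h(K) equals the number of primitive reduced positive-definite forms (a, b, c) = a*x^2 + b*x*y + c*y^2 with b^2 - 4ac = D,
where reduced means |b| <= a <= c, with b >= 0 whenever |b| = a or a = c, and primitive means gcd(a, b, c) = 1.
Reduced forces 3a^2 <= |D| = 835, so 1 <= a <= 16; b must have the parity of D, and c = (b^2 - D)/(4a) must be an integer >= a.
Enumerate a = 1..16, b in [-a, a]:
  a=1: (1, 1, 209)  [1]
  a=2..4: none
  a=5: (5, 5, 43)  [1]
  a=6..10: none
  a=11: (11, -1, 19), (11, 1, 19)  [2]
  a=12: none
  a=13: (13, -7, 17), (13, 7, 17)  [2]
  a=14..16: none
Total reduced forms: 1 + 1 + 2 + 2 = 6
h = 6

6


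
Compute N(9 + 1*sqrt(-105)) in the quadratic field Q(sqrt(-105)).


N(a + b*sqrt(d)) = a^2 - d*b^2
= (9)^2 - (-105)*(1)^2
= 81 + 105
= 186

186


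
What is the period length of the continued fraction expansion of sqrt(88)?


Run the CF algorithm for sqrt(88).
a_0 = floor(sqrt(88)) = 9; set m_0=0, q_0=1.
Recurrence: m' = q*a - m,  q' = (d - m'^2)/q,  a' = floor((a_0 + m')/q').
  step 1: m=9, q=7, a=2
  step 2: m=5, q=9, a=1
  step 3: m=4, q=8, a=1
  step 4: m=4, q=9, a=1
  step 5: m=5, q=7, a=2
  step 6: m=9, q=1, a=18
a_6 = 2*a_0 = 18, so the period closes here.
sqrt(88) = [9; 2, 1, 1, 1, 2, 18]
Period length = 6

6


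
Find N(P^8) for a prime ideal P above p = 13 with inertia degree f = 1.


N(P^a) = p^(a*f)
= 13^(8*1)
= 13^8
= 815730721

815730721


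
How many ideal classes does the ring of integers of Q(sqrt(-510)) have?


K = Q(sqrt(-510)). d mod 4 = 2, so D = disc(K) = 4d = -2040
h(K) equals the number of primitive reduced positive-definite forms (a, b, c) = a*x^2 + b*x*y + c*y^2 with b^2 - 4ac = D,
where reduced means |b| <= a <= c, with b >= 0 whenever |b| = a or a = c, and primitive means gcd(a, b, c) = 1.
Reduced forces 3a^2 <= |D| = 2040, so 1 <= a <= 26; b must have the parity of D, and c = (b^2 - D)/(4a) must be an integer >= a.
Enumerate a = 1..26, b in [-a, a]:
  a=1: (1, 0, 510)  [1]
  a=2: (2, 0, 255)  [1]
  a=3: (3, 0, 170)  [1]
  a=4: none
  a=5: (5, 0, 102)  [1]
  a=6: (6, 0, 85)  [1]
  a=7: (7, -2, 73), (7, 2, 73)  [2]
  a=8..9: none
  a=10: (10, 0, 51)  [1]
  a=11..12: none
  a=13: (13, -12, 42), (13, 12, 42)  [2]
  a=14: (14, -12, 39), (14, 12, 39)  [2]
  a=15: (15, 0, 34)  [1]
  a=16: none
  a=17: (17, 0, 30)  [1]
  a=18..20: none
  a=21: (21, -12, 26), (21, 12, 26)  [2]
  a=22..26: none
Total reduced forms: 1 + 1 + 1 + 1 + 1 + 2 + 1 + 2 + 2 + 1 + 1 + 2 = 16
h = 16

16


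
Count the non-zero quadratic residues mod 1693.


For prime p, the number of non-zero quadratic residues is (p-1)/2.
= (1693-1)/2
= 846

846


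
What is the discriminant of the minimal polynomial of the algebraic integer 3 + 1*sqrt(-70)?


The element 3 + 1*sqrt(-70) has minimal polynomial:
x^2 - 6*x + 79
Discriminant = (-6)^2 - 4*(79)
= 36 - 316
= -280

-280


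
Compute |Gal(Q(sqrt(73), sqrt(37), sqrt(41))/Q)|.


The 3 square roots of distinct primes are multiplicatively independent over Q,
so [K:Q] = 2^3 and Gal(K/Q) is isomorphic to (Z/2Z)^3.
|Gal| = 2^3 = 8

8


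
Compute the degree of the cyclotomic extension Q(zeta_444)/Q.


The degree equals Euler's totient phi(444).
444 = 2^2 * 3 * 37
phi(444) = 144

144


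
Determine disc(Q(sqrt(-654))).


For K = Q(sqrt(d)) with d squarefree: disc(K) = d if d = 1 mod 4, and disc(K) = 4d if d = 2 or 3 mod 4.
Here d = -654, and d mod 4 = 2.
d = 2 mod 4, not 1 (O_K = Z[sqrt(d)]), so disc(K) = 4d = 4 * (-654) = -2616

-2616


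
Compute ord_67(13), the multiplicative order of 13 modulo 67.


We want ord_67(13), the smallest k >= 1 with 13^k = 1 mod 67.
n = 67 = 67, phi(67) = 66; the order divides phi(n).
Divisors of 66: 1, 2, 3, 6, 11, 22, 33, 66
Repeated squaring mod 67: 13^1 = 13, 13^2 = 35, 13^4 = 19, 13^8 = 26, 13^16 = 6, 13^32 = 36, 13^64 = 23
Test divisors in increasing order:
  k=1: 13^1 = 13 mod 67
  k=2: 13^2 = 35 mod 67
  k=3: 13^3 = 35 * 13 = 53 mod 67
  k=6: 13^6 = 19 * 35 = 62 mod 67
  k=11: 13^11 = 26 * 35 * 13 = 38 mod 67
  k=22: 13^22 = 6 * 19 * 35 = 37 mod 67
  k=33: 13^33 = 36 * 13 = 66 mod 67
  k=66: 13^66 = 23 * 35 = 1 mod 67  <- first divisor giving 1
Order = 66

66


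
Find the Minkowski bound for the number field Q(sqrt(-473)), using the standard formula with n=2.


d = -473, d mod 4 = 3, so disc(K) = 4d = -1892; |disc(K)| = 1892
Imaginary quadratic field, so n = 2, s = r2 = 1, r1 = 0
M = (n!/n^n) * (4/pi)^s * sqrt(|disc(K)|) = (2!/2^2) * (4/pi)^1 * sqrt(1892)
= 0.5 * 1.273240 * 43.497126
= 27.6911

27.6911


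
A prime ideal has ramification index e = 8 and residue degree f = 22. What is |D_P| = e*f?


|D_P| = e * f
= 8 * 22
= 176

176


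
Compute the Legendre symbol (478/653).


p = 653 is prime, so compute (478/653) with the reciprocity algorithm (Jacobi-symbol steps: pull out 2s via (2/n), flip via reciprocity, reduce):
  pull out 2: (2/653) = -1  (since 653 mod 8 = 5)
  reciprocity: (239/653) -> +(653/239)
  reduce: (175/239)
  reciprocity: (175/239) -> -(239/175)
  reduce: (64/175)
  pull out 2: (2/175) = +1  (since 175 mod 8 = 7)
  pull out 2: (2/175) = +1  (since 175 mod 8 = 7)
  pull out 2: (2/175) = +1  (since 175 mod 8 = 7)
  pull out 2: (2/175) = +1  (since 175 mod 8 = 7)
  pull out 2: (2/175) = +1  (since 175 mod 8 = 7)
  pull out 2: (2/175) = +1  (since 175 mod 8 = 7)
  (1/175) = 1
Product of signs = 1
(478/653) = 1

1


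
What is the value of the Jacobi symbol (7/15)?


Compute (7/15) via quadratic reciprocity:
  reciprocity: (7/15) -> -(15/7)
  reduce: (1/7)
  (1/7) = 1
Product of signs = -1

-1


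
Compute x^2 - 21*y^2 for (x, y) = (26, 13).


x^2 - d*y^2
= 26^2 - 21*13^2
= 676 - 3549
= -2873

-2873


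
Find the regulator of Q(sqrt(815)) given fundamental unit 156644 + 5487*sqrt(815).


epsilon = 156644 + 5487*sqrt(815)
= 313288.0000
R = ln(313288.0000)
= 12.6549

12.6549


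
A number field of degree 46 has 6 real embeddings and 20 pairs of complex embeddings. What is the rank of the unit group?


By Dirichlet's unit theorem:
rank = r1 + r2 - 1
= 6 + 20 - 1
= 25

25


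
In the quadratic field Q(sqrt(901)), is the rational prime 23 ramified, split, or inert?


K = Q(sqrt(901)). Since d mod 4 = 1, disc(K) = 901.
Check p | disc: 901 mod 23 = 4.
p does not divide disc. Compute Legendre symbol (d/p):
4^((23-1)/2) mod 23 = 1
(d/p) = 1, so p splits: (p) = P*P' with e=1, f=1, g=2.
Therefore p is split.

split


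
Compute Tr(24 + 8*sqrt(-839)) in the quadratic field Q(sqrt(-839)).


Tr(a + b*sqrt(d)) = (a + b*sqrt(d)) + (a - b*sqrt(d)) = 2a
= 2 * (24)
= 48

48


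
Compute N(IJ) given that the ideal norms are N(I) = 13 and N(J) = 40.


N(IJ) = N(I) * N(J)
= 13 * 40
= 520

520


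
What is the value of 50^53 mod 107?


p = 107 is prime and the exponent is (p-1)/2 = 53, so by Euler's criterion 50^53 = (50/107) = +1 or -1 mod 107.
Compute by square-and-multiply:
  53 = 32 + 16 + 4 + 1 (binary 110101)
  Repeated squaring mod 107: 50^1 = 50, 50^2 = 39, 50^4 = 23, 50^8 = 101, 50^16 = 36, 50^32 = 12
  50^53 = 50^32 * 50^16 * 50^4 * 50^1 = 12 * 36 * 23 * 50 mod 107
    12 * 36 = 432 = 4 mod 107
    4 * 23 = 92 = 92 mod 107
    92 * 50 = 4600 = 106 mod 107
  50^53 = 106 mod 107
Result 106 = p - 1 = -1 mod 107: 50 is a quadratic non-residue mod 107. As a residue in [0, p-1] the value is 106.
50^53 mod 107 = 106

106


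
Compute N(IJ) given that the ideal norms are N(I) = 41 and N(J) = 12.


N(IJ) = N(I) * N(J)
= 41 * 12
= 492

492


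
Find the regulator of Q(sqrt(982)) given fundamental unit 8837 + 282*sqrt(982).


epsilon = 8837 + 282*sqrt(982)
= 17673.9999
R = ln(17673.9999)
= 9.7798

9.7798


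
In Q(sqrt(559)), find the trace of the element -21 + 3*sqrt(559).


Tr(a + b*sqrt(d)) = (a + b*sqrt(d)) + (a - b*sqrt(d)) = 2a
= 2 * (-21)
= -42

-42


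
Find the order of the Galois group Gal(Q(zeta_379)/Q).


|Gal(Q(zeta_379)/Q)| = phi(379)
= 378

378


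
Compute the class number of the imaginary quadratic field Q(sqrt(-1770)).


K = Q(sqrt(-1770)). d mod 4 = 2, so D = disc(K) = 4d = -7080
h(K) equals the number of primitive reduced positive-definite forms (a, b, c) = a*x^2 + b*x*y + c*y^2 with b^2 - 4ac = D,
where reduced means |b| <= a <= c, with b >= 0 whenever |b| = a or a = c, and primitive means gcd(a, b, c) = 1.
Reduced forces 3a^2 <= |D| = 7080, so 1 <= a <= 48; b must have the parity of D, and c = (b^2 - D)/(4a) must be an integer >= a.
Enumerate a = 1..48, b in [-a, a]:
  a=1: (1, 0, 1770)  [1]
  a=2: (2, 0, 885)  [1]
  a=3: (3, 0, 590)  [1]
  a=4: none
  a=5: (5, 0, 354)  [1]
  a=6: (6, 0, 295)  [1]
  a=7: (7, -2, 253), (7, 2, 253)  [2]
  a=8..9: none
  a=10: (10, 0, 177)  [1]
  a=11: (11, -2, 161), (11, 2, 161)  [2]
  a=12..13: none
  a=14: (14, -12, 129), (14, 12, 129)  [2]
  a=15: (15, 0, 118)  [1]
  a=16: none
  a=17: (17, -14, 107), (17, 14, 107)  [2]
  a=18: none
  a=19: (19, -8, 94), (19, 8, 94)  [2]
  a=20: none
  a=21: (21, -12, 86), (21, 12, 86)  [2]
  a=22: (22, -20, 85), (22, 20, 85)  [2]
  a=23: (23, -2, 77), (23, 2, 77)  [2]
  a=24..28: none
  a=29: (29, -24, 66), (29, 24, 66)  [2]
  a=30: (30, 0, 59)  [1]
  a=31: (31, -22, 61), (31, 22, 61)  [2]
  a=32: none
  a=33: (33, -24, 58), (33, 24, 58)  [2]
  a=34: (34, -20, 55), (34, 20, 55)  [2]
  a=35: (35, -30, 57), (35, 30, 57)  [2]
  a=36..37: none
  a=38: (38, -8, 47), (38, 8, 47)  [2]
  a=39..41: none
  a=42: (42, -12, 43), (42, 12, 43)  [2]
  a=43..45: none
  a=46: (46, -44, 49), (46, 44, 49)  [2]
  a=47..48: none
Total reduced forms: 1 + 1 + 1 + 1 + 1 + 2 + 1 + 2 + 2 + 1 + 2 + 2 + 2 + 2 + 2 + 2 + 1 + 2 + 2 + 2 + 2 + 2 + 2 + 2 = 40
h = 40

40


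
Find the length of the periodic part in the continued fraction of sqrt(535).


Run the CF algorithm for sqrt(535).
a_0 = floor(sqrt(535)) = 23; set m_0=0, q_0=1.
Recurrence: m' = q*a - m,  q' = (d - m'^2)/q,  a' = floor((a_0 + m')/q').
  step 1: m=23, q=6, a=7
  step 2: m=19, q=29, a=1
  step 3: m=10, q=15, a=2
  step 4: m=20, q=9, a=4
  step 5: m=16, q=31, a=1
  step 6: m=15, q=10, a=3
  step 7: m=15, q=31, a=1
  step 8: m=16, q=9, a=4
  step 9: m=20, q=15, a=2
  step 10: m=10, q=29, a=1
  step 11: m=19, q=6, a=7
  step 12: m=23, q=1, a=46
a_12 = 2*a_0 = 46, so the period closes here.
sqrt(535) = [23; 7, 1, 2, 4, 1, 3, 1, 4, 2, 1, 7, 46]
Period length = 12

12


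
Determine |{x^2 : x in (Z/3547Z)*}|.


For prime p, the number of non-zero quadratic residues is (p-1)/2.
= (3547-1)/2
= 1773

1773


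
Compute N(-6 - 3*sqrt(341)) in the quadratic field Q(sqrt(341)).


N(a + b*sqrt(d)) = a^2 - d*b^2
= (-6)^2 - (341)*(-3)^2
= 36 - 3069
= -3033

-3033


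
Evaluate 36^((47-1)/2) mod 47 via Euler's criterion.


p = 47 is prime and the exponent is (p-1)/2 = 23, so by Euler's criterion 36^23 = (36/47) = +1 or -1 mod 47.
Compute by square-and-multiply:
  23 = 16 + 4 + 2 + 1 (binary 10111)
  Repeated squaring mod 47: 36^1 = 36, 36^2 = 27, 36^4 = 24, 36^8 = 12, 36^16 = 3
  36^23 = 36^16 * 36^4 * 36^2 * 36^1 = 3 * 24 * 27 * 36 mod 47
    3 * 24 = 72 = 25 mod 47
    25 * 27 = 675 = 17 mod 47
    17 * 36 = 612 = 1 mod 47
  36^23 = 1 mod 47
Result 1: 36 is a quadratic residue mod 47.
36^23 mod 47 = 1

1


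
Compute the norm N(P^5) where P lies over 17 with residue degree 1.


N(P^a) = p^(a*f)
= 17^(5*1)
= 17^5
= 1419857

1419857


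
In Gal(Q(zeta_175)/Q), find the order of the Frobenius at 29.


The Frobenius at p in Gal(Q(zeta_n)/Q) = (Z/nZ)* is the class of p, so its order is ord_175(29), the smallest k >= 1 with 29^k = 1 mod 175.
n = 175 = 5^2 * 7, phi(175) = 120; the order divides phi(n).
Divisors of 120: 1, 2, 3, 4, 5, 6, 8, 10, 12, 15, 20, 24, 30, 40, 60, 120
Repeated squaring mod 175: 29^1 = 29, 29^2 = 141, 29^4 = 106, 29^8 = 36, 29^16 = 71, 29^32 = 141, 29^64 = 106
Test divisors in increasing order:
  k=1: 29^1 = 29 mod 175
  k=2: 29^2 = 141 mod 175
  k=3: 29^3 = 141 * 29 = 64 mod 175
  k=4: 29^4 = 106 mod 175
  k=5: 29^5 = 106 * 29 = 99 mod 175
  k=6: 29^6 = 106 * 141 = 71 mod 175
  k=8: 29^8 = 36 mod 175
  k=10: 29^10 = 36 * 141 = 1 mod 175  <- first divisor giving 1
Order = 10

10


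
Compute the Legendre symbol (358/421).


p = 421 is prime, so compute (358/421) with the reciprocity algorithm (Jacobi-symbol steps: pull out 2s via (2/n), flip via reciprocity, reduce):
  pull out 2: (2/421) = -1  (since 421 mod 8 = 5)
  reciprocity: (179/421) -> +(421/179)
  reduce: (63/179)
  reciprocity: (63/179) -> -(179/63)
  reduce: (53/63)
  reciprocity: (53/63) -> +(63/53)
  reduce: (10/53)
  pull out 2: (2/53) = -1  (since 53 mod 8 = 5)
  reciprocity: (5/53) -> +(53/5)
  reduce: (3/5)
  reciprocity: (3/5) -> +(5/3)
  reduce: (2/3)
  pull out 2: (2/3) = -1  (since 3 mod 8 = 3)
  (1/3) = 1
Product of signs = 1
(358/421) = 1

1


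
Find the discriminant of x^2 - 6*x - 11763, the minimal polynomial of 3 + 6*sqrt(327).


The element 3 + 6*sqrt(327) has minimal polynomial:
x^2 - 6*x - 11763
Discriminant = (-6)^2 - 4*(-11763)
= 36 + 47052
= 47088

47088


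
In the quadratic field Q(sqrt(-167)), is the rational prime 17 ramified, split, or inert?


K = Q(sqrt(-167)). Since d mod 4 = 1, disc(K) = -167.
Check p | disc: -167 mod 17 = 3.
p does not divide disc. Compute Legendre symbol (d/p):
3^((17-1)/2) mod 17 = -1
(d/p) = -1, so p is inert: (p) stays prime with e=1, f=2, g=1.
Therefore p is inert.

inert


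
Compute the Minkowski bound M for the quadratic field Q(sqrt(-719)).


d = -719, d mod 4 = 1, so disc(K) = d = -719; |disc(K)| = 719
Imaginary quadratic field, so n = 2, s = r2 = 1, r1 = 0
M = (n!/n^n) * (4/pi)^s * sqrt(|disc(K)|) = (2!/2^2) * (4/pi)^1 * sqrt(719)
= 0.5 * 1.273240 * 26.814175
= 17.0704

17.0704


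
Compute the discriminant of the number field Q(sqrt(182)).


For K = Q(sqrt(d)) with d squarefree: disc(K) = d if d = 1 mod 4, and disc(K) = 4d if d = 2 or 3 mod 4.
Here d = 182, and d mod 4 = 2.
d = 2 mod 4, not 1 (O_K = Z[sqrt(d)]), so disc(K) = 4d = 4 * (182) = 728

728


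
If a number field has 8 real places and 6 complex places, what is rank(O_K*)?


By Dirichlet's unit theorem:
rank = r1 + r2 - 1
= 8 + 6 - 1
= 13

13


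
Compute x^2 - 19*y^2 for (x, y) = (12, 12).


x^2 - d*y^2
= 12^2 - 19*12^2
= 144 - 2736
= -2592

-2592


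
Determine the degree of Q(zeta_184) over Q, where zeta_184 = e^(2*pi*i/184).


The degree equals Euler's totient phi(184).
184 = 2^3 * 23
phi(184) = 88

88


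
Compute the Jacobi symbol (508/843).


Compute (508/843) via quadratic reciprocity:
  pull out 2: (2/843) = -1  (since 843 mod 8 = 3)
  pull out 2: (2/843) = -1  (since 843 mod 8 = 3)
  reciprocity: (127/843) -> -(843/127)
  reduce: (81/127)
  reciprocity: (81/127) -> +(127/81)
  reduce: (46/81)
  pull out 2: (2/81) = +1  (since 81 mod 8 = 1)
  reciprocity: (23/81) -> +(81/23)
  reduce: (12/23)
  pull out 2: (2/23) = +1  (since 23 mod 8 = 7)
  pull out 2: (2/23) = +1  (since 23 mod 8 = 7)
  reciprocity: (3/23) -> -(23/3)
  reduce: (2/3)
  pull out 2: (2/3) = -1  (since 3 mod 8 = 3)
  (1/3) = 1
Product of signs = -1

-1


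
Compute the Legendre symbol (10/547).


p = 547 is prime, so compute (10/547) with the reciprocity algorithm (Jacobi-symbol steps: pull out 2s via (2/n), flip via reciprocity, reduce):
  pull out 2: (2/547) = -1  (since 547 mod 8 = 3)
  reciprocity: (5/547) -> +(547/5)
  reduce: (2/5)
  pull out 2: (2/5) = -1  (since 5 mod 8 = 5)
  (1/5) = 1
Product of signs = 1
(10/547) = 1

1


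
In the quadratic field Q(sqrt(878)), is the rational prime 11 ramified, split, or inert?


K = Q(sqrt(878)). Since d mod 4 = 2, disc(K) = 3512.
Check p | disc: 3512 mod 11 = 3.
p does not divide disc. Compute Legendre symbol (d/p):
9^((11-1)/2) mod 11 = 1
(d/p) = 1, so p splits: (p) = P*P' with e=1, f=1, g=2.
Therefore p is split.

split


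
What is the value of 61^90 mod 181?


p = 181 is prime and the exponent is (p-1)/2 = 90, so by Euler's criterion 61^90 = (61/181) = +1 or -1 mod 181.
Compute by square-and-multiply:
  90 = 64 + 16 + 8 + 2 (binary 1011010)
  Repeated squaring mod 181: 61^1 = 61, 61^2 = 101, 61^4 = 65, 61^8 = 62, 61^16 = 43, 61^32 = 39, 61^64 = 73
  61^90 = 61^64 * 61^16 * 61^8 * 61^2 = 73 * 43 * 62 * 101 mod 181
    73 * 43 = 3139 = 62 mod 181
    62 * 62 = 3844 = 43 mod 181
    43 * 101 = 4343 = 180 mod 181
  61^90 = 180 mod 181
Result 180 = p - 1 = -1 mod 181: 61 is a quadratic non-residue mod 181. As a residue in [0, p-1] the value is 180.
61^90 mod 181 = 180

180


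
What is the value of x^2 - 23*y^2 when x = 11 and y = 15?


x^2 - d*y^2
= 11^2 - 23*15^2
= 121 - 5175
= -5054

-5054


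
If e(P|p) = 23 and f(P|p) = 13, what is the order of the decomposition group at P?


|D_P| = e * f
= 23 * 13
= 299

299


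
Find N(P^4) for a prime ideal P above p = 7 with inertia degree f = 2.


N(P^a) = p^(a*f)
= 7^(4*2)
= 7^8
= 5764801

5764801


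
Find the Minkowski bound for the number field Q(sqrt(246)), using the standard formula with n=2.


d = 246, d mod 4 = 2, so disc(K) = 4d = 984; |disc(K)| = 984
Real quadratic field, so n = 2, s = r2 = 0, r1 = 2
M = (n!/n^n) * (4/pi)^s * sqrt(|disc(K)|) = (2!/2^2) * (4/pi)^0 * sqrt(984)
= 0.5 * 1.000000 * 31.368774
= 15.6844

15.6844


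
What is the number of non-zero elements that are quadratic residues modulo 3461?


For prime p, the number of non-zero quadratic residues is (p-1)/2.
= (3461-1)/2
= 1730

1730


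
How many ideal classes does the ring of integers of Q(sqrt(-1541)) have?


K = Q(sqrt(-1541)). d mod 4 = 3, so D = disc(K) = 4d = -6164
h(K) equals the number of primitive reduced positive-definite forms (a, b, c) = a*x^2 + b*x*y + c*y^2 with b^2 - 4ac = D,
where reduced means |b| <= a <= c, with b >= 0 whenever |b| = a or a = c, and primitive means gcd(a, b, c) = 1.
Reduced forces 3a^2 <= |D| = 6164, so 1 <= a <= 45; b must have the parity of D, and c = (b^2 - D)/(4a) must be an integer >= a.
Enumerate a = 1..45, b in [-a, a]:
  a=1: (1, 0, 1541)  [1]
  a=2: (2, 2, 771)  [1]
  a=3: (3, -2, 514), (3, 2, 514)  [2]
  a=4: none
  a=5: (5, -4, 309), (5, 4, 309)  [2]
  a=6: (6, -2, 257), (6, 2, 257)  [2]
  a=7..8: none
  a=9: (9, -8, 173), (9, 8, 173)  [2]
  a=10: (10, -6, 155), (10, 6, 155)  [2]
  a=11..14: none
  a=15: (15, -14, 106), (15, -4, 103), (15, 4, 103), (15, 14, 106)  [4]
  a=16..17: none
  a=18: (18, -10, 87), (18, 10, 87)  [2]
  a=19: (19, -12, 83), (19, 12, 83)  [2]
  a=20..22: none
  a=23: (23, 0, 67)  [1]
  a=24: none
  a=25: (25, -6, 62), (25, 6, 62)  [2]
  a=26: none
  a=27: (27, -10, 58), (27, 10, 58)  [2]
  a=28: none
  a=29: (29, -10, 54), (29, 10, 54)  [2]
  a=30: (30, -26, 57), (30, -14, 53), (30, 14, 53), (30, 26, 57)  [4]
  a=31: (31, -6, 50), (31, 6, 50)  [2]
  a=32..37: none
  a=38: (38, -26, 45), (38, 26, 45)  [2]
  a=39..44: none
  a=45: (45, 44, 45)  [1]
Total reduced forms: 1 + 1 + 2 + 2 + 2 + 2 + 2 + 4 + 2 + 2 + 1 + 2 + 2 + 2 + 4 + 2 + 2 + 1 = 36
h = 36

36


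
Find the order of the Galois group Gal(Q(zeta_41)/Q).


|Gal(Q(zeta_41)/Q)| = phi(41)
= 40

40


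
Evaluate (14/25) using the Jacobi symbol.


Compute (14/25) via quadratic reciprocity:
  pull out 2: (2/25) = +1  (since 25 mod 8 = 1)
  reciprocity: (7/25) -> +(25/7)
  reduce: (4/7)
  pull out 2: (2/7) = +1  (since 7 mod 8 = 7)
  pull out 2: (2/7) = +1  (since 7 mod 8 = 7)
  (1/7) = 1
Product of signs = 1

1


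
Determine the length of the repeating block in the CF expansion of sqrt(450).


Run the CF algorithm for sqrt(450).
a_0 = floor(sqrt(450)) = 21; set m_0=0, q_0=1.
Recurrence: m' = q*a - m,  q' = (d - m'^2)/q,  a' = floor((a_0 + m')/q').
  step 1: m=21, q=9, a=4
  step 2: m=15, q=25, a=1
  step 3: m=10, q=14, a=2
  step 4: m=18, q=9, a=4
  step 5: m=18, q=14, a=2
  step 6: m=10, q=25, a=1
  step 7: m=15, q=9, a=4
  step 8: m=21, q=1, a=42
a_8 = 2*a_0 = 42, so the period closes here.
sqrt(450) = [21; 4, 1, 2, 4, 2, 1, 4, 42]
Period length = 8

8


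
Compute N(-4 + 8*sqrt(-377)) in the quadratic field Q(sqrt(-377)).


N(a + b*sqrt(d)) = a^2 - d*b^2
= (-4)^2 - (-377)*(8)^2
= 16 + 24128
= 24144

24144


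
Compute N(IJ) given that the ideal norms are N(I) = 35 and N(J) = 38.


N(IJ) = N(I) * N(J)
= 35 * 38
= 1330

1330


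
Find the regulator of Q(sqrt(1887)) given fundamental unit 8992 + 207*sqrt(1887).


epsilon = 8992 + 207*sqrt(1887)
= 17983.9999
R = ln(17983.9999)
= 9.7972

9.7972


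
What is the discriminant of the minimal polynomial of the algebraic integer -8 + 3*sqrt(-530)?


The element -8 + 3*sqrt(-530) has minimal polynomial:
x^2 + 16*x + 4834
Discriminant = (16)^2 - 4*(4834)
= 256 - 19336
= -19080

-19080


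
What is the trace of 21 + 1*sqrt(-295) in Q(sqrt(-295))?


Tr(a + b*sqrt(d)) = (a + b*sqrt(d)) + (a - b*sqrt(d)) = 2a
= 2 * (21)
= 42

42


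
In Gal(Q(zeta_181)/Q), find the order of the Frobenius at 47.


The Frobenius at p in Gal(Q(zeta_n)/Q) = (Z/nZ)* is the class of p, so its order is ord_181(47), the smallest k >= 1 with 47^k = 1 mod 181.
n = 181 = 181, phi(181) = 180; the order divides phi(n).
Divisors of 180: 1, 2, 3, 4, 5, 6, 9, 10, 12, 15, 18, 20, 30, 36, 45, 60, 90, 180
Repeated squaring mod 181: 47^1 = 47, 47^2 = 37, 47^4 = 102, 47^8 = 87, 47^16 = 148, 47^32 = 3, 47^64 = 9, 47^128 = 81
Test divisors in increasing order:
  k=1: 47^1 = 47 mod 181
  k=2: 47^2 = 37 mod 181
  k=3: 47^3 = 37 * 47 = 110 mod 181
  k=4: 47^4 = 102 mod 181
  k=5: 47^5 = 102 * 47 = 88 mod 181
  k=6: 47^6 = 102 * 37 = 154 mod 181
  k=9: 47^9 = 87 * 47 = 107 mod 181
  k=10: 47^10 = 87 * 37 = 142 mod 181
  k=12: 47^12 = 87 * 102 = 5 mod 181
  k=15: 47^15 = 87 * 102 * 37 * 47 = 7 mod 181
  k=18: 47^18 = 148 * 37 = 46 mod 181
  k=20: 47^20 = 148 * 102 = 73 mod 181
  k=30: 47^30 = 148 * 87 * 102 * 37 = 49 mod 181
  k=36: 47^36 = 3 * 102 = 125 mod 181
  k=45: 47^45 = 3 * 87 * 102 * 47 = 162 mod 181
  k=60: 47^60 = 3 * 148 * 87 * 102 = 48 mod 181
  k=90: 47^90 = 9 * 148 * 87 * 37 = 180 mod 181
  k=180: 47^180 = 81 * 3 * 148 * 102 = 1 mod 181  <- first divisor giving 1
Order = 180

180


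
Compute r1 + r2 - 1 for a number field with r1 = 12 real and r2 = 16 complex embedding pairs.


By Dirichlet's unit theorem:
rank = r1 + r2 - 1
= 12 + 16 - 1
= 27

27


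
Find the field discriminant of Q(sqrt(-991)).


For K = Q(sqrt(d)) with d squarefree: disc(K) = d if d = 1 mod 4, and disc(K) = 4d if d = 2 or 3 mod 4.
Here d = -991, and d mod 4 = 1.
d = 1 mod 4 (O_K = Z[(1+sqrt(d))/2]), so disc(K) = d = -991

-991


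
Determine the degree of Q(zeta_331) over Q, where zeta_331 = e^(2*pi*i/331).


The degree equals Euler's totient phi(331).
331 = 331
phi(331) = 330

330


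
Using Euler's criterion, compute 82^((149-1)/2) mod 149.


p = 149 is prime and the exponent is (p-1)/2 = 74, so by Euler's criterion 82^74 = (82/149) = +1 or -1 mod 149.
Compute by square-and-multiply:
  74 = 64 + 8 + 2 (binary 1001010)
  Repeated squaring mod 149: 82^1 = 82, 82^2 = 19, 82^4 = 63, 82^8 = 95, 82^16 = 85, 82^32 = 73, 82^64 = 114
  82^74 = 82^64 * 82^8 * 82^2 = 114 * 95 * 19 mod 149
    114 * 95 = 10830 = 102 mod 149
    102 * 19 = 1938 = 1 mod 149
  82^74 = 1 mod 149
Result 1: 82 is a quadratic residue mod 149.
82^74 mod 149 = 1

1


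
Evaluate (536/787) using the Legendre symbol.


p = 787 is prime, so compute (536/787) with the reciprocity algorithm (Jacobi-symbol steps: pull out 2s via (2/n), flip via reciprocity, reduce):
  pull out 2: (2/787) = -1  (since 787 mod 8 = 3)
  pull out 2: (2/787) = -1  (since 787 mod 8 = 3)
  pull out 2: (2/787) = -1  (since 787 mod 8 = 3)
  reciprocity: (67/787) -> -(787/67)
  reduce: (50/67)
  pull out 2: (2/67) = -1  (since 67 mod 8 = 3)
  reciprocity: (25/67) -> +(67/25)
  reduce: (17/25)
  reciprocity: (17/25) -> +(25/17)
  reduce: (8/17)
  pull out 2: (2/17) = +1  (since 17 mod 8 = 1)
  pull out 2: (2/17) = +1  (since 17 mod 8 = 1)
  pull out 2: (2/17) = +1  (since 17 mod 8 = 1)
  (1/17) = 1
Product of signs = -1
(536/787) = -1

-1


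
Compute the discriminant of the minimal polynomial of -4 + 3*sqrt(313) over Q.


The element -4 + 3*sqrt(313) has minimal polynomial:
x^2 + 8*x - 2801
Discriminant = (8)^2 - 4*(-2801)
= 64 + 11204
= 11268

11268


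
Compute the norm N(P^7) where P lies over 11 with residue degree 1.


N(P^a) = p^(a*f)
= 11^(7*1)
= 11^7
= 19487171

19487171


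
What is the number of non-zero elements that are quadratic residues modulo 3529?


For prime p, the number of non-zero quadratic residues is (p-1)/2.
= (3529-1)/2
= 1764

1764


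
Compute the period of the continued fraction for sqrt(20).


Run the CF algorithm for sqrt(20).
a_0 = floor(sqrt(20)) = 4; set m_0=0, q_0=1.
Recurrence: m' = q*a - m,  q' = (d - m'^2)/q,  a' = floor((a_0 + m')/q').
  step 1: m=4, q=4, a=2
  step 2: m=4, q=1, a=8
a_2 = 2*a_0 = 8, so the period closes here.
sqrt(20) = [4; 2, 8]
Period length = 2

2


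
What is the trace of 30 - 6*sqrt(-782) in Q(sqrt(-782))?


Tr(a + b*sqrt(d)) = (a + b*sqrt(d)) + (a - b*sqrt(d)) = 2a
= 2 * (30)
= 60

60


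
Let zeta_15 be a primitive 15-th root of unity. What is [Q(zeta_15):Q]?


The degree equals Euler's totient phi(15).
15 = 3 * 5
phi(15) = 8

8


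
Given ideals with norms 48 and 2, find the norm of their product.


N(IJ) = N(I) * N(J)
= 48 * 2
= 96

96


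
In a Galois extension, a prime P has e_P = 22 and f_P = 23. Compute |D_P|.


|D_P| = e * f
= 22 * 23
= 506

506


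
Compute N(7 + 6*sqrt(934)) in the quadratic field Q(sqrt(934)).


N(a + b*sqrt(d)) = a^2 - d*b^2
= (7)^2 - (934)*(6)^2
= 49 - 33624
= -33575

-33575


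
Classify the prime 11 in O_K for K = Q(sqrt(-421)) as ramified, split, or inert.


K = Q(sqrt(-421)). Since d mod 4 = 3, disc(K) = -1684.
Check p | disc: -1684 mod 11 = 10.
p does not divide disc. Compute Legendre symbol (d/p):
8^((11-1)/2) mod 11 = -1
(d/p) = -1, so p is inert: (p) stays prime with e=1, f=2, g=1.
Therefore p is inert.

inert


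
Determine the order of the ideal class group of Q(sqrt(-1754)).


K = Q(sqrt(-1754)). d mod 4 = 2, so D = disc(K) = 4d = -7016
h(K) equals the number of primitive reduced positive-definite forms (a, b, c) = a*x^2 + b*x*y + c*y^2 with b^2 - 4ac = D,
where reduced means |b| <= a <= c, with b >= 0 whenever |b| = a or a = c, and primitive means gcd(a, b, c) = 1.
Reduced forces 3a^2 <= |D| = 7016, so 1 <= a <= 48; b must have the parity of D, and c = (b^2 - D)/(4a) must be an integer >= a.
Enumerate a = 1..48, b in [-a, a]:
  a=1: (1, 0, 1754)  [1]
  a=2: (2, 0, 877)  [1]
  a=3: (3, -2, 585), (3, 2, 585)  [2]
  a=4: none
  a=5: (5, -2, 351), (5, 2, 351)  [2]
  a=6: (6, -4, 293), (6, 4, 293)  [2]
  a=7..8: none
  a=9: (9, -2, 195), (9, 2, 195)  [2]
  a=10: (10, -8, 177), (10, 8, 177)  [2]
  a=11..12: none
  a=13: (13, -2, 135), (13, 2, 135)  [2]
  a=14: none
  a=15: (15, -8, 118), (15, -2, 117), (15, 2, 117), (15, 8, 118)  [4]
  a=16..17: none
  a=18: (18, -16, 101), (18, 16, 101)  [2]
  a=19..24: none
  a=25: (25, -22, 75), (25, 22, 75)  [2]
  a=26: (26, -24, 73), (26, 24, 73)  [2]
  a=27: (27, -2, 65), (27, 2, 65)  [2]
  a=28..29: none
  a=30: (30, -28, 65), (30, -8, 59), (30, 8, 59), (30, 28, 65)  [4]
  a=31..38: none
  a=39: (39, -28, 50), (39, -2, 45), (39, 2, 45), (39, 28, 50)  [4]
  a=40: none
  a=41: (41, -6, 43), (41, 6, 43)  [2]
  a=42..44: none
  a=45: (45, -38, 47), (45, 38, 47)  [2]
  a=46..48: none
Total reduced forms: 1 + 1 + 2 + 2 + 2 + 2 + 2 + 2 + 4 + 2 + 2 + 2 + 2 + 4 + 4 + 2 + 2 = 38
h = 38

38


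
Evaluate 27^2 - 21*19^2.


x^2 - d*y^2
= 27^2 - 21*19^2
= 729 - 7581
= -6852

-6852


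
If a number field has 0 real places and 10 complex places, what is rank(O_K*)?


By Dirichlet's unit theorem:
rank = r1 + r2 - 1
= 0 + 10 - 1
= 9

9


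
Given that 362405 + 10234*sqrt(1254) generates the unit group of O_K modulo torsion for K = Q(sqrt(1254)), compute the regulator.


epsilon = 362405 + 10234*sqrt(1254)
= 724810.0000
R = ln(724810.0000)
= 13.4937

13.4937


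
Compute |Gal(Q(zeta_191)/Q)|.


|Gal(Q(zeta_191)/Q)| = phi(191)
= 190

190


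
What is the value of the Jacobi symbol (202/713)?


Compute (202/713) via quadratic reciprocity:
  pull out 2: (2/713) = +1  (since 713 mod 8 = 1)
  reciprocity: (101/713) -> +(713/101)
  reduce: (6/101)
  pull out 2: (2/101) = -1  (since 101 mod 8 = 5)
  reciprocity: (3/101) -> +(101/3)
  reduce: (2/3)
  pull out 2: (2/3) = -1  (since 3 mod 8 = 3)
  (1/3) = 1
Product of signs = 1

1


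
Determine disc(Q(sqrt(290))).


For K = Q(sqrt(d)) with d squarefree: disc(K) = d if d = 1 mod 4, and disc(K) = 4d if d = 2 or 3 mod 4.
Here d = 290, and d mod 4 = 2.
d = 2 mod 4, not 1 (O_K = Z[sqrt(d)]), so disc(K) = 4d = 4 * (290) = 1160

1160


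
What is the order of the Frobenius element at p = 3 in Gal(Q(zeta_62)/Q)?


The Frobenius at p in Gal(Q(zeta_n)/Q) = (Z/nZ)* is the class of p, so its order is ord_62(3), the smallest k >= 1 with 3^k = 1 mod 62.
n = 62 = 2 * 31, phi(62) = 30; the order divides phi(n).
Divisors of 30: 1, 2, 3, 5, 6, 10, 15, 30
Repeated squaring mod 62: 3^1 = 3, 3^2 = 9, 3^4 = 19, 3^8 = 51, 3^16 = 59
Test divisors in increasing order:
  k=1: 3^1 = 3 mod 62
  k=2: 3^2 = 9 mod 62
  k=3: 3^3 = 9 * 3 = 27 mod 62
  k=5: 3^5 = 19 * 3 = 57 mod 62
  k=6: 3^6 = 19 * 9 = 47 mod 62
  k=10: 3^10 = 51 * 9 = 25 mod 62
  k=15: 3^15 = 51 * 19 * 9 * 3 = 61 mod 62
  k=30: 3^30 = 59 * 51 * 19 * 9 = 1 mod 62  <- first divisor giving 1
Order = 30

30


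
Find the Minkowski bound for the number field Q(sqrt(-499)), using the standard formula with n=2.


d = -499, d mod 4 = 1, so disc(K) = d = -499; |disc(K)| = 499
Imaginary quadratic field, so n = 2, s = r2 = 1, r1 = 0
M = (n!/n^n) * (4/pi)^s * sqrt(|disc(K)|) = (2!/2^2) * (4/pi)^1 * sqrt(499)
= 0.5 * 1.273240 * 22.338308
= 14.2210

14.2210


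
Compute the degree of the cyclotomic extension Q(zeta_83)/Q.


The degree equals Euler's totient phi(83).
83 = 83
phi(83) = 82

82


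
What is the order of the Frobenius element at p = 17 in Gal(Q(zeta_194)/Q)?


The Frobenius at p in Gal(Q(zeta_n)/Q) = (Z/nZ)* is the class of p, so its order is ord_194(17), the smallest k >= 1 with 17^k = 1 mod 194.
n = 194 = 2 * 97, phi(194) = 96; the order divides phi(n).
Divisors of 96: 1, 2, 3, 4, 6, 8, 12, 16, 24, 32, 48, 96
Repeated squaring mod 194: 17^1 = 17, 17^2 = 95, 17^4 = 101, 17^8 = 113, 17^16 = 159, 17^32 = 61, 17^64 = 35
Test divisors in increasing order:
  k=1: 17^1 = 17 mod 194
  k=2: 17^2 = 95 mod 194
  k=3: 17^3 = 95 * 17 = 63 mod 194
  k=4: 17^4 = 101 mod 194
  k=6: 17^6 = 101 * 95 = 89 mod 194
  k=8: 17^8 = 113 mod 194
  k=12: 17^12 = 113 * 101 = 161 mod 194
  k=16: 17^16 = 159 mod 194
  k=24: 17^24 = 159 * 113 = 119 mod 194
  k=32: 17^32 = 61 mod 194
  k=48: 17^48 = 61 * 159 = 193 mod 194
  k=96: 17^96 = 35 * 61 = 1 mod 194  <- first divisor giving 1
Order = 96

96


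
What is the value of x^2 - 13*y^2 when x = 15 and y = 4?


x^2 - d*y^2
= 15^2 - 13*4^2
= 225 - 208
= 17

17


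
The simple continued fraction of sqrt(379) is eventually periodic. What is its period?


Run the CF algorithm for sqrt(379).
a_0 = floor(sqrt(379)) = 19; set m_0=0, q_0=1.
Recurrence: m' = q*a - m,  q' = (d - m'^2)/q,  a' = floor((a_0 + m')/q').
  step 1: m=19, q=18, a=2
  step 2: m=17, q=5, a=7
  step 3: m=18, q=11, a=3
  step 4: m=15, q=14, a=2
  step 5: m=13, q=15, a=2
  step 6: m=17, q=6, a=6
  step 7: m=19, q=3, a=12
  step 8: m=17, q=30, a=1
  step 9: m=13, q=7, a=4
  step 10: m=15, q=22, a=1
  step 11: m=7, q=15, a=1
  step 12: m=8, q=21, a=1
  step 13: m=13, q=10, a=3
  step 14: m=17, q=9, a=4
  step 15: m=19, q=2, a=19
  step 16: m=19, q=9, a=4
  step 17: m=17, q=10, a=3
  step 18: m=13, q=21, a=1
  step 19: m=8, q=15, a=1
  step 20: m=7, q=22, a=1
  step 21: m=15, q=7, a=4
  step 22: m=13, q=30, a=1
  step 23: m=17, q=3, a=12
  step 24: m=19, q=6, a=6
  step 25: m=17, q=15, a=2
  step 26: m=13, q=14, a=2
  step 27: m=15, q=11, a=3
  step 28: m=18, q=5, a=7
  step 29: m=17, q=18, a=2
  step 30: m=19, q=1, a=38
a_30 = 2*a_0 = 38, so the period closes here.
sqrt(379) = [19; 2, 7, 3, 2, 2, 6, 12, 1, 4, 1, 1, 1, 3, 4, 19, 4, 3, 1, 1, 1, 4, 1, 12, 6, 2, 2, 3, 7, 2, 38]
Period length = 30

30


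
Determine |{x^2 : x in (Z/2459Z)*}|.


For prime p, the number of non-zero quadratic residues is (p-1)/2.
= (2459-1)/2
= 1229

1229


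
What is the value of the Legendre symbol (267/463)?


p = 463 is prime, so compute (267/463) with the reciprocity algorithm (Jacobi-symbol steps: pull out 2s via (2/n), flip via reciprocity, reduce):
  reciprocity: (267/463) -> -(463/267)
  reduce: (196/267)
  pull out 2: (2/267) = -1  (since 267 mod 8 = 3)
  pull out 2: (2/267) = -1  (since 267 mod 8 = 3)
  reciprocity: (49/267) -> +(267/49)
  reduce: (22/49)
  pull out 2: (2/49) = +1  (since 49 mod 8 = 1)
  reciprocity: (11/49) -> +(49/11)
  reduce: (5/11)
  reciprocity: (5/11) -> +(11/5)
  reduce: (1/5)
  (1/5) = 1
Product of signs = -1
(267/463) = -1

-1


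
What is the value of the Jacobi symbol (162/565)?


Compute (162/565) via quadratic reciprocity:
  pull out 2: (2/565) = -1  (since 565 mod 8 = 5)
  reciprocity: (81/565) -> +(565/81)
  reduce: (79/81)
  reciprocity: (79/81) -> +(81/79)
  reduce: (2/79)
  pull out 2: (2/79) = +1  (since 79 mod 8 = 7)
  (1/79) = 1
Product of signs = -1

-1


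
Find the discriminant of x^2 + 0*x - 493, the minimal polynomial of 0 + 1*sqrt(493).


The element 0 + 1*sqrt(493) has minimal polynomial:
x^2 + 0*x - 493
Discriminant = (0)^2 - 4*(-493)
= 0 + 1972
= 1972

1972


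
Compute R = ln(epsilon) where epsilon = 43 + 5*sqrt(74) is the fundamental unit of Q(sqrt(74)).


epsilon = 43 + 5*sqrt(74)
= 86.0116
R = ln(86.0116)
= 4.4545

4.4545


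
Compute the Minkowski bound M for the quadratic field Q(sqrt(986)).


d = 986, d mod 4 = 2, so disc(K) = 4d = 3944; |disc(K)| = 3944
Real quadratic field, so n = 2, s = r2 = 0, r1 = 2
M = (n!/n^n) * (4/pi)^s * sqrt(|disc(K)|) = (2!/2^2) * (4/pi)^0 * sqrt(3944)
= 0.5 * 1.000000 * 62.801274
= 31.4006

31.4006


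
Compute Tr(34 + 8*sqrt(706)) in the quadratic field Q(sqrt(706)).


Tr(a + b*sqrt(d)) = (a + b*sqrt(d)) + (a - b*sqrt(d)) = 2a
= 2 * (34)
= 68

68


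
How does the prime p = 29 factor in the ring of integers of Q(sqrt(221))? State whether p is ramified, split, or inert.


K = Q(sqrt(221)). Since d mod 4 = 1, disc(K) = 221.
Check p | disc: 221 mod 29 = 18.
p does not divide disc. Compute Legendre symbol (d/p):
18^((29-1)/2) mod 29 = -1
(d/p) = -1, so p is inert: (p) stays prime with e=1, f=2, g=1.
Therefore p is inert.

inert
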